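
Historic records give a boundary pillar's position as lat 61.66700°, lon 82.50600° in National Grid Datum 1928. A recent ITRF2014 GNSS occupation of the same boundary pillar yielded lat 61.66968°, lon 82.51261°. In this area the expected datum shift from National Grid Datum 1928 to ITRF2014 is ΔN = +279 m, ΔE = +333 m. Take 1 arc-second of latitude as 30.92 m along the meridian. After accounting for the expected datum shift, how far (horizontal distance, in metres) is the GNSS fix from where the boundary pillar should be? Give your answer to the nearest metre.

Observed coordinate differences: Δφ = +0.00268°, Δλ = +0.00661°.
Converting to metres (1° lat = 111312 m, cos φ = 0.474595): observed ΔN = 298.3 m, observed ΔE = 349.2 m.
Subtracting the expected shift leaves a residual of 298.3 − (279) = 19.3 m north and 349.2 − (333) = 16.2 m east.
Residual distance = √(19.3² + 16.2²) = 25.2 m.

25 m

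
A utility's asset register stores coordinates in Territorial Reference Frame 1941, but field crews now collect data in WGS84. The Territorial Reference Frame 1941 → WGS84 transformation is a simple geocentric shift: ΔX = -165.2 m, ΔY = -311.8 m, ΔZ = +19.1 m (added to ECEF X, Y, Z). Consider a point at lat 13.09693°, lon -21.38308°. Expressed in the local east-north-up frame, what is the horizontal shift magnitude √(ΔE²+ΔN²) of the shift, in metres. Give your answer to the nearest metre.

At φ = 13.09693°, λ = -21.38308°: sin φ = 0.226599, cos φ = 0.973988, sin λ = -0.364602, cos λ = 0.931164.
ΔE = −sin λ·ΔX + cos λ·ΔY = −(-0.364602)·(-165.2) + (0.931164)·(-311.8) = -350.57 m.
ΔN = −sin φ cos λ·ΔX − sin φ sin λ·ΔY + cos φ·ΔZ = −(0.226599)(0.931164)(-165.2) − (0.226599)(-0.364602)(-311.8) + (0.973988)(19.1) = 27.70 m.
Horizontal magnitude = √(ΔE² + ΔN²) = √((-350.57)² + 27.70²) = 351.66 m.

352 m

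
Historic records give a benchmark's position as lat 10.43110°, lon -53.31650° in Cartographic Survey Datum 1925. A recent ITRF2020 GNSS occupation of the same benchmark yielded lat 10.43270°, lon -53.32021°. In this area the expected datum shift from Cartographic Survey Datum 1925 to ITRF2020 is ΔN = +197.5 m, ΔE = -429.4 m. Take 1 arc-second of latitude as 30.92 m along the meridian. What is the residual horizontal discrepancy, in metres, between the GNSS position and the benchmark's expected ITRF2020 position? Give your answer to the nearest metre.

Observed coordinate differences: Δφ = +0.00160°, Δλ = -0.00371°.
Converting to metres (1° lat = 111312 m, cos φ = 0.983473): observed ΔN = 178.1 m, observed ΔE = -406.1 m.
Subtracting the expected shift leaves a residual of 178.1 − (197.5) = -19.4 m north and -406.1 − (-429.4) = 23.3 m east.
Residual distance = √((-19.4)² + 23.3²) = 30.3 m.

30 m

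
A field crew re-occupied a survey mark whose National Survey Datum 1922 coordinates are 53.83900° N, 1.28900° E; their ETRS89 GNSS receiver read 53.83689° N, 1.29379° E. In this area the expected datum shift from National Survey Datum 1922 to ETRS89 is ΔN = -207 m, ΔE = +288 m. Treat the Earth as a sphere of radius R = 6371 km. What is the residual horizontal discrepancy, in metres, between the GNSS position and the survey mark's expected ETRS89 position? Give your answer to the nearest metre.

38 m

Observed coordinate differences: Δφ = -0.00211°, Δλ = +0.00479°.
Converting to metres (1° lat = 111195 m, cos φ = 0.590056): observed ΔN = -234.6 m, observed ΔE = 314.3 m.
Subtracting the expected shift leaves a residual of -234.6 − (-207) = -27.6 m north and 314.3 − (288) = 26.3 m east.
Residual distance = √((-27.6)² + 26.3²) = 38.1 m.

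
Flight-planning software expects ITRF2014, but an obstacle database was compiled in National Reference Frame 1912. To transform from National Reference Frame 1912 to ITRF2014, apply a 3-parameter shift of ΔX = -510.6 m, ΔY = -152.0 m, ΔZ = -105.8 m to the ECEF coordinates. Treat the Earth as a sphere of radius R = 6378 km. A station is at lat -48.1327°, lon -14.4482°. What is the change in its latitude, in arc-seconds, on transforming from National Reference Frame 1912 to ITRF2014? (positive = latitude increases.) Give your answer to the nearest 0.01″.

sin φ = -0.744693, cos φ = 0.667408, sin λ = -0.249505, cos λ = 0.968374.
North component: ΔN = −sin φ cos λ·ΔX − sin φ sin λ·ΔY + cos φ·ΔZ = −(-0.744693)(0.968374)(-510.6) − (-0.744693)(-0.249505)(-152.0) + (0.667408)(-105.8) = -410.58 m.
1° of latitude spans πR/180 = 111317 m, so Δφ = -410.58 / 111317 × 3600 = -13.278″.

Δφ = -13.28″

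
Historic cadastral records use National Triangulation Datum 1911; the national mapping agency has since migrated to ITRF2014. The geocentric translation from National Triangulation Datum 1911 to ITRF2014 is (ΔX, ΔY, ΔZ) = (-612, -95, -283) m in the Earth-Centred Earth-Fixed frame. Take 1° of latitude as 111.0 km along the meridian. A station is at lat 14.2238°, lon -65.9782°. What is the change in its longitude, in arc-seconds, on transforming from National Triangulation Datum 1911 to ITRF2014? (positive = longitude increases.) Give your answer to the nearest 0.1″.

Δλ = -20.0″

sin φ = 0.245710, cos φ = 0.969343, sin λ = -0.913391, cos λ = 0.407084.
East component: ΔE = −sin λ·ΔX + cos λ·ΔY = −(-0.913391)(-612) + (0.407084)(-95) = -597.67 m.
1° of latitude spans 111000 m; at latitude φ, 1° of longitude spans that × cos φ = 107597.1 m, so Δλ = -597.67 / 107597.1 × 3600 = -19.997″.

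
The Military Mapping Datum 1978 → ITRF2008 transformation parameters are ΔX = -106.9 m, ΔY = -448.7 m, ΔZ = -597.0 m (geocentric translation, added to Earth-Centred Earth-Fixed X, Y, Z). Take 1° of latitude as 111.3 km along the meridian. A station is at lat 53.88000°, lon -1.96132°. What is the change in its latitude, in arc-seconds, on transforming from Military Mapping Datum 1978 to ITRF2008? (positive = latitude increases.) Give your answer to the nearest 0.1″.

Δφ = -9.0″

sin φ = 0.807784, cos φ = 0.589478, sin λ = -0.034225, cos λ = 0.999414.
North component: ΔN = −sin φ cos λ·ΔX − sin φ sin λ·ΔY + cos φ·ΔZ = −(0.807784)(0.999414)(-106.9) − (0.807784)(-0.034225)(-448.7) + (0.589478)(-597.0) = -278.02 m.
1° of latitude spans 111300 m, so Δφ = -278.02 / 111300 × 3600 = -8.993″.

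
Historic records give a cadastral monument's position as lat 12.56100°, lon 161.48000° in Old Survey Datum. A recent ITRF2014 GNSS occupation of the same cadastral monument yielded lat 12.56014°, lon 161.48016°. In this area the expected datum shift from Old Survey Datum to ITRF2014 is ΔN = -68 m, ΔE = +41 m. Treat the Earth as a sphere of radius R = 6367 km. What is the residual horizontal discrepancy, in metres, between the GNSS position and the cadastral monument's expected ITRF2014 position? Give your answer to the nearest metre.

36 m

Observed coordinate differences: Δφ = -0.00086°, Δλ = +0.00016°.
Converting to metres (1° lat = 111125 m, cos φ = 0.976065): observed ΔN = -95.6 m, observed ΔE = 17.4 m.
Subtracting the expected shift leaves a residual of -95.6 − (-68) = -27.6 m north and 17.4 − (41) = -23.6 m east.
Residual distance = √((-27.6)² + (-23.6)²) = 36.3 m.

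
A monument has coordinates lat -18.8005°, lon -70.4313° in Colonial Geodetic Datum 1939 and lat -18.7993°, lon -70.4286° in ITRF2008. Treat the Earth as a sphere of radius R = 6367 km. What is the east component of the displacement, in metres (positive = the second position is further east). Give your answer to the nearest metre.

Δφ = -18.7993° − -18.8005° = +0.0012°; Δλ = -70.4286° − -70.4313° = +0.0027°.
1° along a meridian = πR/180 = 111125 m.
ΔN = Δφ × 111125 = 133.4 m; ΔE = Δλ × 111125 × cos(-18.8005°) = +0.0027 × 111125 × 0.946646 = 284.0 m.

ΔE = 284 m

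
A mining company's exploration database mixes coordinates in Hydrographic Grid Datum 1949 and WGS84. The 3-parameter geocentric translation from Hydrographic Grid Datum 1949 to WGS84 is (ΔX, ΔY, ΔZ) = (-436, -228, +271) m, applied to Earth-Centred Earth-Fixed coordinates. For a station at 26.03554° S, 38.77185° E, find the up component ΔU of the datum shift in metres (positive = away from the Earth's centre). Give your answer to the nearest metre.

The local up (radial) axis is (cos φ cos λ, cos φ sin λ, sin φ), giving ΔU = -305.431 − 128.289 − 118.950 = -552.67 m.

ΔU = -553 m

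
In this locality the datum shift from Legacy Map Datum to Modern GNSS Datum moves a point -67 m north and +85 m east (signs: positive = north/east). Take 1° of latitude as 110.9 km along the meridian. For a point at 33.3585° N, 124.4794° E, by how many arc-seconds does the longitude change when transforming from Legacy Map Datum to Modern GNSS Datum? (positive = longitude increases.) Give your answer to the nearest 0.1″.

At latitude 33.3585°, cos φ = 0.835246.
1° of longitude at this latitude = 110.9 × cos φ = 92.63 km, so Δλ = 85.0 / 92628.8 = 0.0009176° = 3.304″.

Δλ = 3.3″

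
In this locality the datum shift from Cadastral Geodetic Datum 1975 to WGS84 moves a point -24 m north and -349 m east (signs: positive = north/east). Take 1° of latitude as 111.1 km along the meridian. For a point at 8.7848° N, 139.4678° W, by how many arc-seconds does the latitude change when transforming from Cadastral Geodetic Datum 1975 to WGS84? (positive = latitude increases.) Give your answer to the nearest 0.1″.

Δφ = -0.8″

1° of latitude = 111.1 km, so Δφ = -24.0 / 111100 = -0.0002160° = -0.778″.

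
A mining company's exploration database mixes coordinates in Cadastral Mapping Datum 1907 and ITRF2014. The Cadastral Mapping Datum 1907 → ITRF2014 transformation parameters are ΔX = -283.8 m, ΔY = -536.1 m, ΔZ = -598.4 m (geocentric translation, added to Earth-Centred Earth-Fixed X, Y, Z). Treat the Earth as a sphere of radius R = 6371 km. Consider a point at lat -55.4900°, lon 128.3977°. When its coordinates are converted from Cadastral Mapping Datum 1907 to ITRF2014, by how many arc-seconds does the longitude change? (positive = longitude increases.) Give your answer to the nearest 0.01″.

Δλ = 31.74″

sin φ = -0.824027, cos φ = 0.566550, sin λ = 0.783718, cos λ = -0.621116.
East component: ΔE = −sin λ·ΔX + cos λ·ΔY = −(0.783718)(-283.8) + (-0.621116)(-536.1) = 555.40 m.
1° of latitude spans πR/180 = 111195 m; at latitude φ, 1° of longitude spans that × cos φ = 62997.5 m, so Δλ = 555.40 / 62997.5 × 3600 = 31.738″.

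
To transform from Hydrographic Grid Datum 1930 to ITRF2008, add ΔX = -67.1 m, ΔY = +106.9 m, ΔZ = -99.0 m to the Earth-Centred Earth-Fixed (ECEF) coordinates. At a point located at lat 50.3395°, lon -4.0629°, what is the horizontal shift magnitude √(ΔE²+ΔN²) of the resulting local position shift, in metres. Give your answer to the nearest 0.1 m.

102.0 m

At φ = 50.3395°, λ = -4.0629°: sin φ = 0.769840, cos φ = 0.638237, sin λ = -0.070852, cos λ = 0.997487.
ΔE = −sin λ·ΔX + cos λ·ΔY = −(-0.070852)·(-67.1) + (0.997487)·(106.9) = 101.88 m.
ΔN = −sin φ cos λ·ΔX − sin φ sin λ·ΔY + cos φ·ΔZ = −(0.769840)(0.997487)(-67.1) − (0.769840)(-0.070852)(106.9) + (0.638237)(-99.0) = -5.83 m.
Horizontal magnitude = √(ΔE² + ΔN²) = √(101.88² + (-5.83)²) = 102.04 m.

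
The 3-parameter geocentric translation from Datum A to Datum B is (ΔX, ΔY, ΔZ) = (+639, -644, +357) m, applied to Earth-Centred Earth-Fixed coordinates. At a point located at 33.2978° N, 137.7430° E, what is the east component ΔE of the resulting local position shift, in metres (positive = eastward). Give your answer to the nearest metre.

ΔE = 47 m

At φ = 33.2978°, λ = 137.7430°: sin φ = 0.548991, cos φ = 0.835828, sin λ = 0.672457, cos λ = -0.740136.
ΔE = −sin λ·ΔX + cos λ·ΔY = −(0.672457)·(639) + (-0.740136)·(-644) = 46.95 m.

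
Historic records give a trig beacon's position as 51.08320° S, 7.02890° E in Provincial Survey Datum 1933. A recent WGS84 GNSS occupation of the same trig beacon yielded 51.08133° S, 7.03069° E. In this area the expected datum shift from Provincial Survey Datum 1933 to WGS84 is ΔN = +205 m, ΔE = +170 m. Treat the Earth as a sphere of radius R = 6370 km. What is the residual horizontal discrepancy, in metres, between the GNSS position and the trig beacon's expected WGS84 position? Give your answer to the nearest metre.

45 m

Observed coordinate differences: Δφ = +0.00187°, Δλ = +0.00179°.
Converting to metres (1° lat = 111177 m, cos φ = 0.628191): observed ΔN = 207.9 m, observed ΔE = 125.0 m.
Subtracting the expected shift leaves a residual of 207.9 − (205) = 2.9 m north and 125.0 − (170) = -45.0 m east.
Residual distance = √(2.9² + (-45.0)²) = 45.1 m.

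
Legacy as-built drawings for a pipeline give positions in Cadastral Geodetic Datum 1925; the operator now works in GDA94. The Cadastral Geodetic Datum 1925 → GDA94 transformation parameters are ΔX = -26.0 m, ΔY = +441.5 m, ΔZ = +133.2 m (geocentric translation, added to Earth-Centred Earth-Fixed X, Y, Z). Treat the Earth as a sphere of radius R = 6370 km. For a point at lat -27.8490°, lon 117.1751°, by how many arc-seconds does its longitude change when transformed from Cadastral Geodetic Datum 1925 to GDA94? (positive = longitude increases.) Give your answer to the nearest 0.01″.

sin φ = -0.467143, cos φ = 0.884182, sin λ = 0.889615, cos λ = -0.456711.
East component: ΔE = −sin λ·ΔX + cos λ·ΔY = −(0.889615)(-26.0) + (-0.456711)(441.5) = -178.51 m.
1° of latitude spans πR/180 = 111177 m; at latitude φ, 1° of longitude spans that × cos φ = 98301.1 m, so Δλ = -178.51 / 98301.1 × 3600 = -6.537″.

Δλ = -6.54″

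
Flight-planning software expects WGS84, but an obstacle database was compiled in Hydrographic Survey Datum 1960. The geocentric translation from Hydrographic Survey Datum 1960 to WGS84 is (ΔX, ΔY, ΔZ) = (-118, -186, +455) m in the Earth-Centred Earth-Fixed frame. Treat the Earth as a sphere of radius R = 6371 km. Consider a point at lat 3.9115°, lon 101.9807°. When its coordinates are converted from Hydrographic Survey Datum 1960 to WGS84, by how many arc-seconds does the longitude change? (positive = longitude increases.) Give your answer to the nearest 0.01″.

sin φ = 0.068216, cos φ = 0.997671, sin λ = 0.978218, cos λ = -0.207582.
East component: ΔE = −sin λ·ΔX + cos λ·ΔY = −(0.978218)(-118) + (-0.207582)(-186) = 154.04 m.
1° of latitude spans πR/180 = 111195 m; at latitude φ, 1° of longitude spans that × cos φ = 110935.9 m, so Δλ = 154.04 / 110935.9 × 3600 = 4.999″.

Δλ = 5.00″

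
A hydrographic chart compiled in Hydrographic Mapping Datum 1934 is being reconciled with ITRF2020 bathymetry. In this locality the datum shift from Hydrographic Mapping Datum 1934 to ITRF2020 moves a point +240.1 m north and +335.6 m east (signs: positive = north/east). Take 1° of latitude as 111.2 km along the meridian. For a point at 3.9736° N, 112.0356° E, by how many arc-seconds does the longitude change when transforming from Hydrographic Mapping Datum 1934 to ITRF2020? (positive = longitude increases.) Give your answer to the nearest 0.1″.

Δλ = 10.9″

At latitude 3.9736°, cos φ = 0.997596.
1° of longitude at this latitude = 111.2 × cos φ = 110.93 km, so Δλ = 335.6 / 110932.7 = 0.0030253° = 10.891″.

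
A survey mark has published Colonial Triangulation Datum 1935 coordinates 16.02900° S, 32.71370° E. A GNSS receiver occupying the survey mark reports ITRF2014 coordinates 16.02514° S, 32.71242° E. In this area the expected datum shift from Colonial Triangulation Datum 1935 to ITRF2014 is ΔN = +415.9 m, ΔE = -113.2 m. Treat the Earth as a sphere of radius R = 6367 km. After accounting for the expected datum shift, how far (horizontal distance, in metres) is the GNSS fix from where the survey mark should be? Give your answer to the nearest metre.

Observed coordinate differences: Δφ = +0.00386°, Δλ = -0.00128°.
Converting to metres (1° lat = 111125 m, cos φ = 0.961122): observed ΔN = 428.9 m, observed ΔE = -136.7 m.
Subtracting the expected shift leaves a residual of 428.9 − (415.9) = 13.0 m north and -136.7 − (-113.2) = -23.5 m east.
Residual distance = √(13.0² + (-23.5)²) = 26.9 m.

27 m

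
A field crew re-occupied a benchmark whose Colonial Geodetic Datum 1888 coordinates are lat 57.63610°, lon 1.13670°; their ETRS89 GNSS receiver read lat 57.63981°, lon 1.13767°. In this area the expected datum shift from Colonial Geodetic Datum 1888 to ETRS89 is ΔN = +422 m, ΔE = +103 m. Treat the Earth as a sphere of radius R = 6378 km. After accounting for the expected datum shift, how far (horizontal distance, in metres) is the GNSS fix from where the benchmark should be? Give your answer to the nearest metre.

46 m

Observed coordinate differences: Δφ = +0.00371°, Δλ = +0.00097°.
Converting to metres (1° lat = 111317 m, cos φ = 0.535295): observed ΔN = 413.0 m, observed ΔE = 57.8 m.
Subtracting the expected shift leaves a residual of 413.0 − (422) = -9.0 m north and 57.8 − (103) = -45.2 m east.
Residual distance = √((-9.0)² + (-45.2)²) = 46.1 m.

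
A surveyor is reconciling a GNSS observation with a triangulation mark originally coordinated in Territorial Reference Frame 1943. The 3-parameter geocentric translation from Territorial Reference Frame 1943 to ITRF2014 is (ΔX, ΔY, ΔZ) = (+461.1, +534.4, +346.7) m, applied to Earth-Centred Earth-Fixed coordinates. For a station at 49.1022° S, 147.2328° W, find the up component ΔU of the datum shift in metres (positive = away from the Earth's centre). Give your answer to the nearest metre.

ΔU = -705 m

At φ = -49.1022°, λ = -147.2328°: sin φ = -0.755879, cos φ = 0.654712, sin λ = -0.541227, cos λ = -0.840877.
ΔU = cos φ cos λ·ΔX + cos φ sin λ·ΔY + sin φ·ΔZ = (0.654712)(-0.840877)(461.1) + (0.654712)(-0.541227)(534.4) + (-0.755879)(346.7) = -705.28 m.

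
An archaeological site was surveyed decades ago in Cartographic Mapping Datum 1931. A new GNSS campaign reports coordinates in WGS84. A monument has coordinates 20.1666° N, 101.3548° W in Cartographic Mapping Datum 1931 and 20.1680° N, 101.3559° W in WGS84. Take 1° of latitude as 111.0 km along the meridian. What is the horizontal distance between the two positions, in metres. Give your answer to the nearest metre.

193 m

Δφ = 20.1680° − 20.1666° = +0.0014°; Δλ = -101.3559° − -101.3548° = -0.0011°.
ΔN = Δφ × 111000 = 155.4 m; ΔE = Δλ × 111000 × cos(20.1666°) = -0.0011 × 111000 × 0.938694 = -114.6 m.
Distance = √(ΔE² + ΔN²) = √((-114.6)² + 155.4²) = 193.1 m.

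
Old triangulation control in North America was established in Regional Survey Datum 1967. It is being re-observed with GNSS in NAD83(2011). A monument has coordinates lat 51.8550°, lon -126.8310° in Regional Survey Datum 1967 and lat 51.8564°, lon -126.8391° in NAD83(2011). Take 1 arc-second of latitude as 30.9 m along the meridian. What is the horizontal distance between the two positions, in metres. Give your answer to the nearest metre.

Δφ = 51.8564° − 51.8550° = +0.0014°; Δλ = -126.8391° − -126.8310° = -0.0081°.
1° of latitude = 3600 × 30.90 = 111240 m.
ΔN = Δφ × 111240 = 155.7 m; ΔE = Δλ × 111240 × cos(51.8550°) = -0.0081 × 111240 × 0.617654 = -556.5 m.
Distance = √(ΔE² + ΔN²) = √((-556.5)² + 155.7²) = 577.9 m.

578 m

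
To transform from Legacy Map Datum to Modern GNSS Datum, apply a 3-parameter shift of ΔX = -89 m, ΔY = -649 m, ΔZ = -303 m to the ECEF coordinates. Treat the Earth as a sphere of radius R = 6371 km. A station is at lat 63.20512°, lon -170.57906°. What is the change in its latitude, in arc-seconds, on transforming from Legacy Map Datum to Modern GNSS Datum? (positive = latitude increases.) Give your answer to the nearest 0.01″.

sin φ = 0.892626, cos φ = 0.450798, sin λ = -0.163687, cos λ = -0.986512.
North component: ΔN = −sin φ cos λ·ΔX − sin φ sin λ·ΔY + cos φ·ΔZ = −(0.892626)(-0.986512)(-89) − (0.892626)(-0.163687)(-649) + (0.450798)(-303) = -309.79 m.
1° of latitude spans πR/180 = 111195 m, so Δφ = -309.79 / 111195 × 3600 = -10.030″.

Δφ = -10.03″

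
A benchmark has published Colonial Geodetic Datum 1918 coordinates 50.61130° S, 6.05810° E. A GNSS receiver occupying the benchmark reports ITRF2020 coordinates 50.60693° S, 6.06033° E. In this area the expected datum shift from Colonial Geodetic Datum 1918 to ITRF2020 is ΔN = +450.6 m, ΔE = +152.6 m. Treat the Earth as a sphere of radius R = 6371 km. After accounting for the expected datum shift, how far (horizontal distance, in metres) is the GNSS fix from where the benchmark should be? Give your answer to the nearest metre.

36 m

Observed coordinate differences: Δφ = +0.00437°, Δλ = +0.00223°.
Converting to metres (1° lat = 111195 m, cos φ = 0.634578): observed ΔN = 485.9 m, observed ΔE = 157.4 m.
Subtracting the expected shift leaves a residual of 485.9 − (450.6) = 35.3 m north and 157.4 − (152.6) = 4.8 m east.
Residual distance = √(35.3² + 4.8²) = 35.6 m.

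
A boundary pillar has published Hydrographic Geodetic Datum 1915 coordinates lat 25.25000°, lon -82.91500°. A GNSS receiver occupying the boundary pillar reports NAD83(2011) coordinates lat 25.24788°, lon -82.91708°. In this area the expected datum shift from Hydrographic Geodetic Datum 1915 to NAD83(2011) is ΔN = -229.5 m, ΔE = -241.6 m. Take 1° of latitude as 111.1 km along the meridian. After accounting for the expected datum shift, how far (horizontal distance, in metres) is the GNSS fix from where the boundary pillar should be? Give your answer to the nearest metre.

Observed coordinate differences: Δφ = -0.00212°, Δλ = -0.00208°.
Converting to metres (1° lat = 111100 m, cos φ = 0.904455): observed ΔN = -235.5 m, observed ΔE = -209.0 m.
Subtracting the expected shift leaves a residual of -235.5 − (-229.5) = -6.0 m north and -209.0 − (-241.6) = 32.6 m east.
Residual distance = √((-6.0)² + 32.6²) = 33.1 m.

33 m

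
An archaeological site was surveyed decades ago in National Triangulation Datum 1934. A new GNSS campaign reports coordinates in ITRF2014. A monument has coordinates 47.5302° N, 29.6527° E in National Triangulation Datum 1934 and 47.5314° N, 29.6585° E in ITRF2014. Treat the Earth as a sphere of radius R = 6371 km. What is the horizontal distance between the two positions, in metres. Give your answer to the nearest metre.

Δφ = 47.5314° − 47.5302° = +0.0012°; Δλ = 29.6585° − 29.6527° = +0.0058°.
1° along a meridian = πR/180 = 111195 m.
ΔN = Δφ × 111195 = 133.4 m; ΔE = Δλ × 111195 × cos(47.5302°) = +0.0058 × 111195 × 0.675202 = 435.5 m.
Distance = √(ΔE² + ΔN²) = √(435.5² + 133.4²) = 455.4 m.

455 m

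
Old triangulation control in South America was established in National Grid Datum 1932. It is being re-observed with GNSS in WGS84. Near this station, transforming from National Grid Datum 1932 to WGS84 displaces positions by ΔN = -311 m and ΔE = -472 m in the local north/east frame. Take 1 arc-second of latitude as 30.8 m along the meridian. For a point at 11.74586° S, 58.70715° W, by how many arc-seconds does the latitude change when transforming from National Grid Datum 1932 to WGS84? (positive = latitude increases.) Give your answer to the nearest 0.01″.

1″ of latitude = 30.80 m, so Δφ = -311.0 / 30.80 = -10.097″.

Δφ = -10.10″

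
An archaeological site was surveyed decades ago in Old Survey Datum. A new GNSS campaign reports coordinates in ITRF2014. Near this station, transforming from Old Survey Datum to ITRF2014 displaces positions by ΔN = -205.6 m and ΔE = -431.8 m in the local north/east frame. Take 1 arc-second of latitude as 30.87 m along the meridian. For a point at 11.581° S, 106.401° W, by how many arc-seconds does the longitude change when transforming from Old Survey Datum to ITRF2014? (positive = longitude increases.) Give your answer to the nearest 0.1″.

Δλ = -14.3″

At latitude -11.581°, cos φ = 0.979642.
1″ of longitude at this latitude = 30.87 × cos φ = 30.2415 m, so Δλ = -431.8 / 30.2415 = -14.278″.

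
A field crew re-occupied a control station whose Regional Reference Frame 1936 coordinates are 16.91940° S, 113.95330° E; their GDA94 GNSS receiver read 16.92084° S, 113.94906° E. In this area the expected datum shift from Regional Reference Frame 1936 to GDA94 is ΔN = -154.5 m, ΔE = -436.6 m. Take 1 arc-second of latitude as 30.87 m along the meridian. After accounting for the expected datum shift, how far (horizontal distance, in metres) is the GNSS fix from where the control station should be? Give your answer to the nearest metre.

15 m

Observed coordinate differences: Δφ = -0.00144°, Δλ = -0.00424°.
Converting to metres (1° lat = 111132 m, cos φ = 0.956715): observed ΔN = -160.0 m, observed ΔE = -450.8 m.
Subtracting the expected shift leaves a residual of -160.0 − (-154.5) = -5.5 m north and -450.8 − (-436.6) = -14.2 m east.
Residual distance = √((-5.5)² + (-14.2)²) = 15.2 m.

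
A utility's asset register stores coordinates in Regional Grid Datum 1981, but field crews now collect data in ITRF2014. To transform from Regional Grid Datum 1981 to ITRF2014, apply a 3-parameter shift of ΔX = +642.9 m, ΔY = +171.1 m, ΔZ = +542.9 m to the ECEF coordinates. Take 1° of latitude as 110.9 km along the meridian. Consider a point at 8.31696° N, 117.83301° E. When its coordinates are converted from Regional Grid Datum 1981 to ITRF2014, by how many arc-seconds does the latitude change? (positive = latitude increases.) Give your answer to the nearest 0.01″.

sin φ = 0.144649, cos φ = 0.989483, sin λ = 0.884312, cos λ = -0.466896.
North component: ΔN = −sin φ cos λ·ΔX − sin φ sin λ·ΔY + cos φ·ΔZ = −(0.144649)(-0.466896)(642.9) − (0.144649)(0.884312)(171.1) + (0.989483)(542.9) = 558.72 m.
1° of latitude spans 110900 m, so Δφ = 558.72 / 110900 × 3600 = 18.137″.

Δφ = 18.14″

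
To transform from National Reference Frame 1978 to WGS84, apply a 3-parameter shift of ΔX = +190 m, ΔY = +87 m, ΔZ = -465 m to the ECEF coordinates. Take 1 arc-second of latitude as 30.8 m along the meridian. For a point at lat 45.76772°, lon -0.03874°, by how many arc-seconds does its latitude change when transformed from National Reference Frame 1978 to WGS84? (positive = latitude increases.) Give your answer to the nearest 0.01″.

Δφ = -14.95″

sin φ = 0.716518, cos φ = 0.697569, sin λ = -0.000676, cos λ = 1.000000.
North component: ΔN = −sin φ cos λ·ΔX − sin φ sin λ·ΔY + cos φ·ΔZ = −(0.716518)(1.000000)(190) − (0.716518)(-0.000676)(87) + (0.697569)(-465) = -460.47 m.
1° of latitude spans 3600 × 30.80 = 110880 m, so Δφ = -460.47 / 110880 × 3600 = -14.950″.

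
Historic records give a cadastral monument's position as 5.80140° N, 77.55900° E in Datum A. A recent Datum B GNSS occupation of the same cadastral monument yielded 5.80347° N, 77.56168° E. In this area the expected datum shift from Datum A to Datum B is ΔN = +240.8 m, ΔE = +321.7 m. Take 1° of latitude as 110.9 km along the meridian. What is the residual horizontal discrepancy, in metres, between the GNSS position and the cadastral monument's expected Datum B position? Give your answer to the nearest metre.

28 m

Observed coordinate differences: Δφ = +0.00207°, Δλ = +0.00268°.
Converting to metres (1° lat = 110900 m, cos φ = 0.994878): observed ΔN = 229.6 m, observed ΔE = 295.7 m.
Subtracting the expected shift leaves a residual of 229.6 − (240.8) = -11.2 m north and 295.7 − (321.7) = -26.0 m east.
Residual distance = √((-11.2)² + (-26.0)²) = 28.3 m.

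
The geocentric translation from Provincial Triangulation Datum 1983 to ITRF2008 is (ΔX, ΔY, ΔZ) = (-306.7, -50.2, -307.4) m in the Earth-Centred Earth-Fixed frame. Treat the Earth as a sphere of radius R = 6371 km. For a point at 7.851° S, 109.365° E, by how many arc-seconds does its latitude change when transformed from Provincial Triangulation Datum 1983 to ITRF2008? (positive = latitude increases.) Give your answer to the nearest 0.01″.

sin φ = -0.136597, cos φ = 0.990627, sin λ = 0.943425, cos λ = -0.331585.
North component: ΔN = −sin φ cos λ·ΔX − sin φ sin λ·ΔY + cos φ·ΔZ = −(-0.136597)(-0.331585)(-306.7) − (-0.136597)(0.943425)(-50.2) + (0.990627)(-307.4) = -297.10 m.
1° of latitude spans πR/180 = 111195 m, so Δφ = -297.10 / 111195 × 3600 = -9.619″.

Δφ = -9.62″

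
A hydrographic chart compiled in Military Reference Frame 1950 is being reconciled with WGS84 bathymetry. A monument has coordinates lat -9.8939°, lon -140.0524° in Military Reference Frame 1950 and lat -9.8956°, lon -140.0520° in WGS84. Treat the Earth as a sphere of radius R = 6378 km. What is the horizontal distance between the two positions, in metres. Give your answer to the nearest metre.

Δφ = -9.8956° − -9.8939° = -0.0017°; Δλ = -140.0520° − -140.0524° = +0.0004°.
1° along a meridian = πR/180 = 111317 m.
ΔN = Δφ × 111317 = -189.2 m; ΔE = Δλ × 111317 × cos(-9.8939°) = +0.0004 × 111317 × 0.985128 = 43.9 m.
Distance = √(ΔE² + ΔN²) = √(43.9² + (-189.2)²) = 194.3 m.

194 m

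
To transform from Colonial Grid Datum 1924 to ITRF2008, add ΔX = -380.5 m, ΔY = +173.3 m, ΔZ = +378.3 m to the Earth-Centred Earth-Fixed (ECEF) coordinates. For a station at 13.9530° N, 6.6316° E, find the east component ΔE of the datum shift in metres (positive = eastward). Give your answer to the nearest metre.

ΔE = 216 m

The local east axis at (φ, λ) is (−sin λ, cos λ, 0), so ΔE = −sin(6.6316°)·(-380.5) + cos(6.6316°)·173.3 = 216.08 m.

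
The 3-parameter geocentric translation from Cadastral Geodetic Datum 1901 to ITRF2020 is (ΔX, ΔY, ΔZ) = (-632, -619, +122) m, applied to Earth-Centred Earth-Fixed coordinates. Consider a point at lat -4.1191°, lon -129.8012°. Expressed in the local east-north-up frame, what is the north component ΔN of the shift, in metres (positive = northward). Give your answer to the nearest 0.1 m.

ΔN = 184.9 m

At φ = -4.1191°, λ = -129.8012°: sin φ = -0.071830, cos φ = 0.997417, sin λ = -0.768270, cos λ = -0.640126.
ΔN = −sin φ cos λ·ΔX − sin φ sin λ·ΔY + cos φ·ΔZ = −(-0.071830)(-0.640126)(-632) − (-0.071830)(-0.768270)(-619) + (0.997417)(122) = 184.90 m.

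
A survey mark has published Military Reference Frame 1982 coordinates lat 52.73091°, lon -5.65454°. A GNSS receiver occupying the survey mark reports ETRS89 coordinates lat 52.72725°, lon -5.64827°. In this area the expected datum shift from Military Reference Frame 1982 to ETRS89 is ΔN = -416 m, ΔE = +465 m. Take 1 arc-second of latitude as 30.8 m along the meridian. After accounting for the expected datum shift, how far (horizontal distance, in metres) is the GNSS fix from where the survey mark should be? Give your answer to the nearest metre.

45 m

Observed coordinate differences: Δφ = -0.00366°, Δλ = +0.00627°.
Converting to metres (1° lat = 110880 m, cos φ = 0.605559): observed ΔN = -405.8 m, observed ΔE = 421.0 m.
Subtracting the expected shift leaves a residual of -405.8 − (-416) = 10.2 m north and 421.0 − (465) = -44.0 m east.
Residual distance = √(10.2² + (-44.0)²) = 45.2 m.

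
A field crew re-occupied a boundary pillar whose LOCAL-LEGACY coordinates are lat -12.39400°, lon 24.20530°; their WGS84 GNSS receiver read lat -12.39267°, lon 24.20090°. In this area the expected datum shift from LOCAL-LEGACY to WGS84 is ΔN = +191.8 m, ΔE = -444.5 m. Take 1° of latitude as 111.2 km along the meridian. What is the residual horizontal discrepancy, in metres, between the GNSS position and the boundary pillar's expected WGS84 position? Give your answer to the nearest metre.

Observed coordinate differences: Δφ = +0.00133°, Δλ = -0.00440°.
Converting to metres (1° lat = 111200 m, cos φ = 0.976695): observed ΔN = 147.9 m, observed ΔE = -477.9 m.
Subtracting the expected shift leaves a residual of 147.9 − (191.8) = -43.9 m north and -477.9 − (-444.5) = -33.4 m east.
Residual distance = √((-43.9)² + (-33.4)²) = 55.2 m.

55 m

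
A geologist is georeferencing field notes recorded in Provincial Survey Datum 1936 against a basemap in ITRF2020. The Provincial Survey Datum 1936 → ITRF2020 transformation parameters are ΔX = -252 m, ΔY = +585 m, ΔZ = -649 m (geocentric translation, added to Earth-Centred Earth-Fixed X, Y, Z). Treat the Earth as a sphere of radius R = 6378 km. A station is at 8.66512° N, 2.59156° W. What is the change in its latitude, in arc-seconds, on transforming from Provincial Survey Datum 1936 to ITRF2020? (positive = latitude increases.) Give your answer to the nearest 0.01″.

Δφ = -19.39″

sin φ = 0.150659, cos φ = 0.988586, sin λ = -0.045216, cos λ = 0.998977.
North component: ΔN = −sin φ cos λ·ΔX − sin φ sin λ·ΔY + cos φ·ΔZ = −(0.150659)(0.998977)(-252) − (0.150659)(-0.045216)(585) + (0.988586)(-649) = -599.68 m.
1° of latitude spans πR/180 = 111317 m, so Δφ = -599.68 / 111317 × 3600 = -19.394″.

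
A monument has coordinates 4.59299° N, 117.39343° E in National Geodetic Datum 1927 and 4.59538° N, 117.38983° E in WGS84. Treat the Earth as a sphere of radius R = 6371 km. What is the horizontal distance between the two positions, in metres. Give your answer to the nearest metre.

Δφ = 4.59538° − 4.59299° = +0.00239°; Δλ = 117.38983° − 117.39343° = -0.00360°.
1° along a meridian = πR/180 = 111195 m.
ΔN = Δφ × 111195 = 265.8 m; ΔE = Δλ × 111195 × cos(4.59299°) = -0.00360 × 111195 × 0.996789 = -399.0 m.
Distance = √(ΔE² + ΔN²) = √((-399.0)² + 265.8²) = 479.4 m.

479 m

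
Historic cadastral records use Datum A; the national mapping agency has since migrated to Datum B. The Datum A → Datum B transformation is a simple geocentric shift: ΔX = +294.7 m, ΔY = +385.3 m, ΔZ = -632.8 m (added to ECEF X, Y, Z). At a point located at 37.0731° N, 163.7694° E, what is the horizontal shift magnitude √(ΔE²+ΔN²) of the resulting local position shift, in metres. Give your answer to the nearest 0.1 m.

603.3 m

The local east axis at (φ, λ) is (−sin λ, cos λ, 0), so ΔE = −sin(163.7694°)·294.7 + cos(163.7694°)·385.3 = -452.31 m.
The local north axis is (−sin φ cos λ, −sin φ sin λ, cos φ), giving ΔN = 170.574 − 64.921 − 504.890 = -399.24 m.
Horizontal magnitude = √(ΔE² + ΔN²) = √((-452.31)² + (-399.24)²) = 603.31 m.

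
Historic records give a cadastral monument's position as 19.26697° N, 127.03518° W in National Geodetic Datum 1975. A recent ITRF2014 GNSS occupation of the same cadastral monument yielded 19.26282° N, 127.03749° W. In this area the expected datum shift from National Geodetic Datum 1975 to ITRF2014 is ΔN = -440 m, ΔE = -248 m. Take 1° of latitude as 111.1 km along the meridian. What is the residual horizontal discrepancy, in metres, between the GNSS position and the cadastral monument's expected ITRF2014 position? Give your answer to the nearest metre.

Observed coordinate differences: Δφ = -0.00415°, Δλ = -0.00231°.
Converting to metres (1° lat = 111100 m, cos φ = 0.943991): observed ΔN = -461.1 m, observed ΔE = -242.3 m.
Subtracting the expected shift leaves a residual of -461.1 − (-440) = -21.1 m north and -242.3 − (-248) = 5.7 m east.
Residual distance = √((-21.1)² + 5.7²) = 21.8 m.

22 m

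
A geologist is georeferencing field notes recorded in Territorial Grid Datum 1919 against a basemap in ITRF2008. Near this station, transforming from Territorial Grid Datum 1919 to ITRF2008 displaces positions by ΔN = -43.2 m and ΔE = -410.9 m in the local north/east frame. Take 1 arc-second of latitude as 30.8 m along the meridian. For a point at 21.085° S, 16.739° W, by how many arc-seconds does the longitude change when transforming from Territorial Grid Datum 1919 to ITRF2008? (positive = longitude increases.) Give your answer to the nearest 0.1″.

Δλ = -14.3″

At latitude -21.085°, cos φ = 0.933048.
1″ of longitude at this latitude = 30.80 × cos φ = 28.7379 m, so Δλ = -410.9 / 28.7379 = -14.298″.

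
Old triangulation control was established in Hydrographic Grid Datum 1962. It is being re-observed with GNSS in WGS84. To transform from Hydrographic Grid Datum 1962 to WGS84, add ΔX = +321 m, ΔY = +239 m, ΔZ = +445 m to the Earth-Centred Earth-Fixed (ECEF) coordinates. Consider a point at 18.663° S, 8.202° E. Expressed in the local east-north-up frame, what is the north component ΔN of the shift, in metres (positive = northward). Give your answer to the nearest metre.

ΔN = 534 m

At φ = -18.663°, λ = 8.202°: sin φ = -0.320001, cos φ = 0.947417, sin λ = 0.142663, cos λ = 0.989771.
ΔN = −sin φ cos λ·ΔX − sin φ sin λ·ΔY + cos φ·ΔZ = −(-0.320001)(0.989771)(321) − (-0.320001)(0.142663)(239) + (0.947417)(445) = 534.18 m.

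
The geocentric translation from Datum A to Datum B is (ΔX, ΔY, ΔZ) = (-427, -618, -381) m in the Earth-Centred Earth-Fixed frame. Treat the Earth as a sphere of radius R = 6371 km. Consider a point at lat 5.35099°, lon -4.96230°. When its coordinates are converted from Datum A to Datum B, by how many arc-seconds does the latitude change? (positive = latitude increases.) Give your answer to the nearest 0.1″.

sin φ = 0.093257, cos φ = 0.995642, sin λ = -0.086500, cos λ = 0.996252.
North component: ΔN = −sin φ cos λ·ΔX − sin φ sin λ·ΔY + cos φ·ΔZ = −(0.093257)(0.996252)(-427) − (0.093257)(-0.086500)(-618) + (0.995642)(-381) = -344.65 m.
1° of latitude spans πR/180 = 111195 m, so Δφ = -344.65 / 111195 × 3600 = -11.158″.

Δφ = -11.2″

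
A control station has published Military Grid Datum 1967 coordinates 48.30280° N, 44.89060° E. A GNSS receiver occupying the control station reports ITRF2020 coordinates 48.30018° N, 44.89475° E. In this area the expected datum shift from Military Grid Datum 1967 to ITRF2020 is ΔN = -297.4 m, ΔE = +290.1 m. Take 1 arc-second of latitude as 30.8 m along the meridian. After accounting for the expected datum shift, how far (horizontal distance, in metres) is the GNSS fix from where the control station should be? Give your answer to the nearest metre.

Observed coordinate differences: Δφ = -0.00262°, Δλ = +0.00415°.
Converting to metres (1° lat = 110880 m, cos φ = 0.665194): observed ΔN = -290.5 m, observed ΔE = 306.1 m.
Subtracting the expected shift leaves a residual of -290.5 − (-297.4) = 6.9 m north and 306.1 − (290.1) = 16.0 m east.
Residual distance = √(6.9² + 16.0²) = 17.4 m.

17 m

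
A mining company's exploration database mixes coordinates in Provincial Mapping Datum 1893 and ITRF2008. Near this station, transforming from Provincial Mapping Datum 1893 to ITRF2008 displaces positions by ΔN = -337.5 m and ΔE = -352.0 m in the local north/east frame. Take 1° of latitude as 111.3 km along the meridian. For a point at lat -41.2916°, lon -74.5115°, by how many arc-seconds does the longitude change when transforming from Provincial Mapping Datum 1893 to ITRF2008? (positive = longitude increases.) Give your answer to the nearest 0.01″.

At latitude -41.2916°, cos φ = 0.751361.
1° of longitude at this latitude = 111.3 × cos φ = 83.63 km, so Δλ = -352.0 / 83626.5 = -0.0042092° = -15.153″.

Δλ = -15.15″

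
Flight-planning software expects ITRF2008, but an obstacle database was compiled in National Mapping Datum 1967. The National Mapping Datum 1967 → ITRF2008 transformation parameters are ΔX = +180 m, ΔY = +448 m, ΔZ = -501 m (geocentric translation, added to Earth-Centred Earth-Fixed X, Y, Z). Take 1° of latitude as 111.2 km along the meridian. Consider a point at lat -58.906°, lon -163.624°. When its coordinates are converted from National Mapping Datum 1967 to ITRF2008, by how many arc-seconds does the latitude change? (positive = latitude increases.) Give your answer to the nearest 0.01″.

Δφ = -16.67″

sin φ = -0.856321, cos φ = 0.516444, sin λ = -0.281940, cos λ = -0.959432.
North component: ΔN = −sin φ cos λ·ΔX − sin φ sin λ·ΔY + cos φ·ΔZ = −(-0.856321)(-0.959432)(180) − (-0.856321)(-0.281940)(448) + (0.516444)(-501) = -514.78 m.
1° of latitude spans 111200 m, so Δφ = -514.78 / 111200 × 3600 = -16.666″.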